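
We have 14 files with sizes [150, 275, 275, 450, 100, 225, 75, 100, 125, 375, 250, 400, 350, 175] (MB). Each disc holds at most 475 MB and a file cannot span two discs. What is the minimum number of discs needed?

8

Total = 450 + 400 + 375 + 350 + 275 + 275 + 250 + 225 + 175 + 150 + 125 + 100 + 100 + 75 = 3325 MB.
Lower bound: ⌈3325/475⌉ = 7 discs.
A packing using 8 discs:
  disc 1: 450 = 450
  disc 2: 400 + 75 = 475
  disc 3: 375 + 100 = 475
  disc 4: 350 + 125 = 475
  disc 5: 275 + 175 = 450
  disc 6: 275 + 150 = 425
  disc 7: 250 + 225 = 475
  disc 8: 100 = 100
No arrangement into 7 discs stays within capacity, so 8 is optimal.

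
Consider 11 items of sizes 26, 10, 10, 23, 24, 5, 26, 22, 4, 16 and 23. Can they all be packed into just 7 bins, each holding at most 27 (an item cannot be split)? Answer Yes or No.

Total = 189; ⌈189/27⌉ = 7.
The bound of 7 does not rule out 7, but exhaustive search shows no assignment into 7 bins of capacity 27 exists — the minimum is 8.

No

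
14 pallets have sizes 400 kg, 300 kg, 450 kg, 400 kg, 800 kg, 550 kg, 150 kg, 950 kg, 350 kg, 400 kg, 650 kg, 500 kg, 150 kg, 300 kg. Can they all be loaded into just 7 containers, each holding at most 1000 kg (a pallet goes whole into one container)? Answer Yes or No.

Yes

A valid assignment using 7 containers:
  container 1: 950 = 950
  container 2: 800 + 150 = 950
  container 3: 650 + 350 = 1000
  container 4: 550 + 450 = 1000
  container 5: 500 + 400 = 900
  container 6: 400 + 400 + 150 = 950
  container 7: 300 + 300 = 600
Every load is within 1000 kg, so 7 containers suffice.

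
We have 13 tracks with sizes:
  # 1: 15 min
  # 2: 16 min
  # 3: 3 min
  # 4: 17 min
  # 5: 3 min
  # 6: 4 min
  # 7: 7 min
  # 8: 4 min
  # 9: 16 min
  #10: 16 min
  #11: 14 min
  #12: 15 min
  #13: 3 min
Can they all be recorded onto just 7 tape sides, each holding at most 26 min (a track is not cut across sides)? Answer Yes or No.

Yes

A valid assignment using 7 tape sides:
  side 1: 17 + 7 = 24
  side 2: 16 + 4 + 4 = 24
  side 3: 16 + 3 + 3 + 3 = 25
  side 4: 16 = 16
  side 5: 15 = 15
  side 6: 15 = 15
  side 7: 14 = 14
Every load is within 26 min, so 7 tape sides suffice.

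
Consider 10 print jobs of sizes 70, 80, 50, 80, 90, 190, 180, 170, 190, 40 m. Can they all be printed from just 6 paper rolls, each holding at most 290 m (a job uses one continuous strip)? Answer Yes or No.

Yes

A valid assignment using 5 paper rolls:
  roll 1: 190 + 90 = 280
  roll 2: 190 + 80 = 270
  roll 3: 180 + 80 = 260
  roll 4: 170 + 70 + 50 = 290
  roll 5: 40 = 40
That uses only 5 ≤ 6, so 6 paper rolls are enough.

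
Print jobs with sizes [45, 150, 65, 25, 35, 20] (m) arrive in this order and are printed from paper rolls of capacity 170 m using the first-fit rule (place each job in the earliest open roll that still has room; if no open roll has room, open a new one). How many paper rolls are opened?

  45 → roll 1 (new)  [load 45/170]
  150 → roll 2 (new)  [load 150/170]
  65 → roll 1  [load 110/170]
  25 → roll 1  [load 135/170]
  35 → roll 1  [load 170/170]
  20 → roll 2  [load 170/170]
2 paper rolls opened.

2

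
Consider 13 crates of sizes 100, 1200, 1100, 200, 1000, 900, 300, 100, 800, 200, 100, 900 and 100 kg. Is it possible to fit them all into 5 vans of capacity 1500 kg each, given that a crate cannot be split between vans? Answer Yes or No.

Total = 7000 kg; ⌈7000/1500⌉ = 5.
6 crates each exceed half the capacity and cannot share a van, forcing at least 6 vans.
At least 6 vans are required, but only 5 are allowed.

No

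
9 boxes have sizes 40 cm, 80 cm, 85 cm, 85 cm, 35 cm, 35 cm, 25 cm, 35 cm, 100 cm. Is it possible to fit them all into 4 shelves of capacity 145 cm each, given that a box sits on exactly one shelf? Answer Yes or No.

A valid assignment using 4 shelves:
  shelf 1: 100 + 40 = 140
  shelf 2: 85 + 35 + 25 = 145
  shelf 3: 85 + 35 = 120
  shelf 4: 80 + 35 = 115
Every load is within 145 cm, so 4 shelves suffice.

Yes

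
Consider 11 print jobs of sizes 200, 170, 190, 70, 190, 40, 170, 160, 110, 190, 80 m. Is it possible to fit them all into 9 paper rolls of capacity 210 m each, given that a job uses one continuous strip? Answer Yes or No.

A valid assignment using 9 paper rolls:
  roll 1: 200 = 200
  roll 2: 190 = 190
  roll 3: 190 = 190
  roll 4: 190 = 190
  roll 5: 170 + 40 = 210
  roll 6: 170 = 170
  roll 7: 160 = 160
  roll 8: 110 + 80 = 190
  roll 9: 70 = 70
Every load is within 210 m, so 9 paper rolls suffice.

Yes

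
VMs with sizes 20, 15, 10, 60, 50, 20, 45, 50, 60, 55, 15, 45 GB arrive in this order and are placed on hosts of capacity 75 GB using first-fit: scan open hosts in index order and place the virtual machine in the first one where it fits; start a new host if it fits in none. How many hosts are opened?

8

  20 → host 1 (new)  [load 20/75]
  15 → host 1  [load 35/75]
  10 → host 1  [load 45/75]
  60 → host 2 (new)  [load 60/75]
  50 → host 3 (new)  [load 50/75]
  20 → host 1  [load 65/75]
  45 → host 4 (new)  [load 45/75]
  50 → host 5 (new)  [load 50/75]
  60 → host 6 (new)  [load 60/75]
  55 → host 7 (new)  [load 55/75]
  15 → host 2  [load 75/75]
  45 → host 8 (new)  [load 45/75]
8 hosts opened.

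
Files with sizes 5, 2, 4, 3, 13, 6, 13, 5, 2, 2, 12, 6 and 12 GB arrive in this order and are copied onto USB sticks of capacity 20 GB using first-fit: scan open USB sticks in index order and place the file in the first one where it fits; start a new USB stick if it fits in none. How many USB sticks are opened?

5

  5 → USB stick 1 (new)  [load 5/20]
  2 → USB stick 1  [load 7/20]
  4 → USB stick 1  [load 11/20]
  3 → USB stick 1  [load 14/20]
  13 → USB stick 2 (new)  [load 13/20]
  6 → USB stick 1  [load 20/20]
  13 → USB stick 3 (new)  [load 13/20]
  5 → USB stick 2  [load 18/20]
  2 → USB stick 2  [load 20/20]
  2 → USB stick 3  [load 15/20]
  12 → USB stick 4 (new)  [load 12/20]
  6 → USB stick 4  [load 18/20]
  12 → USB stick 5 (new)  [load 12/20]
5 USB sticks opened.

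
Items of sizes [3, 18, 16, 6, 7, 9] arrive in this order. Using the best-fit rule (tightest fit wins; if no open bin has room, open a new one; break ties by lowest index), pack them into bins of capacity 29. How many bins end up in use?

  3 → bin 1 (new)  [load 3/29]
  18 → bin 1  [load 21/29]
  16 → bin 2 (new)  [load 16/29]
  6 → bin 1  [load 27/29]
  7 → bin 2  [load 23/29]
  9 → bin 3 (new)  [load 9/29]
3 bins opened.

3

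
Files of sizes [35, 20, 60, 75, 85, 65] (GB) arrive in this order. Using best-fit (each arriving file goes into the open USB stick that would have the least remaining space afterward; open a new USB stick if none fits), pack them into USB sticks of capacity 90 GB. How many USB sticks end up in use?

5

  35 → USB stick 1 (new)  [load 35/90]
  20 → USB stick 1  [load 55/90]
  60 → USB stick 2 (new)  [load 60/90]
  75 → USB stick 3 (new)  [load 75/90]
  85 → USB stick 4 (new)  [load 85/90]
  65 → USB stick 5 (new)  [load 65/90]
5 USB sticks opened.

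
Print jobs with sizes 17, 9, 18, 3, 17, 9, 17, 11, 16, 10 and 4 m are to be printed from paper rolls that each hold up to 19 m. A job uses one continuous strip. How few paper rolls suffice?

8

Total = 18 + 17 + 17 + 17 + 16 + 11 + 10 + 9 + 9 + 4 + 3 = 131 m.
Lower bound: ⌈131/19⌉ = 7 paper rolls.
A packing using 8 paper rolls:
  roll 1: 18 = 18
  roll 2: 17 = 17
  roll 3: 17 = 17
  roll 4: 17 = 17
  roll 5: 16 + 3 = 19
  roll 6: 11 + 4 = 15
  roll 7: 10 + 9 = 19
  roll 8: 9 = 9
No arrangement into 7 paper rolls stays within capacity, so 8 is optimal.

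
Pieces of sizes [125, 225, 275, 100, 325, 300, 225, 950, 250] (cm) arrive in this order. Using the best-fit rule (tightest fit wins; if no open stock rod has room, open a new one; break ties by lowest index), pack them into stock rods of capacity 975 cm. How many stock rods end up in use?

  125 → stock rod 1 (new)  [load 125/975]
  225 → stock rod 1  [load 350/975]
  275 → stock rod 1  [load 625/975]
  100 → stock rod 1  [load 725/975]
  325 → stock rod 2 (new)  [load 325/975]
  300 → stock rod 2  [load 625/975]
  225 → stock rod 1  [load 950/975]
  950 → stock rod 3 (new)  [load 950/975]
  250 → stock rod 2  [load 875/975]
3 stock rods opened.

3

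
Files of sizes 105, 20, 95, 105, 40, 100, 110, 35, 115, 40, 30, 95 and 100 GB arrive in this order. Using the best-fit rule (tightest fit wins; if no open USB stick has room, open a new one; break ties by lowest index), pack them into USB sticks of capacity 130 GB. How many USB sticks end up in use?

  105 → USB stick 1 (new)  [load 105/130]
  20 → USB stick 1  [load 125/130]
  95 → USB stick 2 (new)  [load 95/130]
  105 → USB stick 3 (new)  [load 105/130]
  40 → USB stick 4 (new)  [load 40/130]
  100 → USB stick 5 (new)  [load 100/130]
  110 → USB stick 6 (new)  [load 110/130]
  35 → USB stick 2  [load 130/130]
  115 → USB stick 7 (new)  [load 115/130]
  40 → USB stick 4  [load 80/130]
  30 → USB stick 5  [load 130/130]
  95 → USB stick 8 (new)  [load 95/130]
  100 → USB stick 9 (new)  [load 100/130]
9 USB sticks opened.

9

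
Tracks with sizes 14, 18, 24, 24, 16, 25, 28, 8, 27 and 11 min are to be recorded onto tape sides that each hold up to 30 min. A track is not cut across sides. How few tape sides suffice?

8

Total = 28 + 27 + 25 + 24 + 24 + 18 + 16 + 14 + 11 + 8 = 195 min.
Lower bound: ⌈195/30⌉ = 7 tape sides.
A packing using 8 tape sides:
  side 1: 28 = 28
  side 2: 27 = 27
  side 3: 25 = 25
  side 4: 24 = 24
  side 5: 24 = 24
  side 6: 18 + 11 = 29
  side 7: 16 + 14 = 30
  side 8: 8 = 8
No arrangement into 7 tape sides stays within capacity, so 8 is optimal.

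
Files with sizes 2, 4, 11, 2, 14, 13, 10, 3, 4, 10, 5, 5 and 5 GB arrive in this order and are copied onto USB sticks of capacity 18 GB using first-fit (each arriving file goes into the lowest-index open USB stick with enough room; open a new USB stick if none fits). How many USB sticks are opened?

6

  2 → USB stick 1 (new)  [load 2/18]
  4 → USB stick 1  [load 6/18]
  11 → USB stick 1  [load 17/18]
  2 → USB stick 2 (new)  [load 2/18]
  14 → USB stick 2  [load 16/18]
  13 → USB stick 3 (new)  [load 13/18]
  10 → USB stick 4 (new)  [load 10/18]
  3 → USB stick 3  [load 16/18]
  4 → USB stick 4  [load 14/18]
  10 → USB stick 5 (new)  [load 10/18]
  5 → USB stick 5  [load 15/18]
  5 → USB stick 6 (new)  [load 5/18]
  5 → USB stick 6  [load 10/18]
6 USB sticks opened.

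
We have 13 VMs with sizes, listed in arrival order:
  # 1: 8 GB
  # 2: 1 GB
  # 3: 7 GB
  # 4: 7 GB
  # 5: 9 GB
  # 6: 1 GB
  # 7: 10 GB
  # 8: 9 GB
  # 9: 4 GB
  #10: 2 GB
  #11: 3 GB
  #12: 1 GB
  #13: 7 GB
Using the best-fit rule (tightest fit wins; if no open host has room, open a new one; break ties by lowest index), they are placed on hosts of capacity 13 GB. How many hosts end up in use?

7

  8 → host 1 (new)  [load 8/13]
  1 → host 1  [load 9/13]
  7 → host 2 (new)  [load 7/13]
  7 → host 3 (new)  [load 7/13]
  9 → host 4 (new)  [load 9/13]
  1 → host 1  [load 10/13]
  10 → host 5 (new)  [load 10/13]
  9 → host 6 (new)  [load 9/13]
  4 → host 4  [load 13/13]
  2 → host 1  [load 12/13]
  3 → host 5  [load 13/13]
  1 → host 1  [load 13/13]
  7 → host 7 (new)  [load 7/13]
7 hosts opened.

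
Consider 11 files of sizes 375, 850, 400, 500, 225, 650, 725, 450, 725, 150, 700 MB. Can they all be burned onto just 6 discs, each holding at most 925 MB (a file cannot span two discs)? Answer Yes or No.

No

Total = 5750 MB; ⌈5750/925⌉ = 7.
At least 7 discs are required, but only 6 are allowed.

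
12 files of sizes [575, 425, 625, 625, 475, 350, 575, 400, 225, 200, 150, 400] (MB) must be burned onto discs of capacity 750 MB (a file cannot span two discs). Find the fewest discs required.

8

Total = 625 + 625 + 575 + 575 + 475 + 425 + 400 + 400 + 350 + 225 + 200 + 150 = 5025 MB.
Lower bound: ⌈5025/750⌉ = 7 discs.
Also, 8 files each exceed 375 MB, and no two of those can share a disc, so at least 8 discs are needed.
A packing using 8 discs:
  disc 1: 625 = 625
  disc 2: 625 = 625
  disc 3: 575 + 150 = 725
  disc 4: 575 = 575
  disc 5: 475 + 225 = 700
  disc 6: 425 + 200 = 625
  disc 7: 400 + 350 = 750
  disc 8: 400 = 400
This matches the lower bound, so 8 is optimal.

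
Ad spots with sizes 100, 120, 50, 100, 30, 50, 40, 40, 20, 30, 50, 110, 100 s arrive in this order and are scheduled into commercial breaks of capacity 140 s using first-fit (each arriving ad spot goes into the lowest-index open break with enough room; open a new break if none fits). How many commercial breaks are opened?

7

  100 → break 1 (new)  [load 100/140]
  120 → break 2 (new)  [load 120/140]
  50 → break 3 (new)  [load 50/140]
  100 → break 4 (new)  [load 100/140]
  30 → break 1  [load 130/140]
  50 → break 3  [load 100/140]
  40 → break 3  [load 140/140]
  40 → break 4  [load 140/140]
  20 → break 2  [load 140/140]
  30 → break 5 (new)  [load 30/140]
  50 → break 5  [load 80/140]
  110 → break 6 (new)  [load 110/140]
  100 → break 7 (new)  [load 100/140]
7 commercial breaks opened.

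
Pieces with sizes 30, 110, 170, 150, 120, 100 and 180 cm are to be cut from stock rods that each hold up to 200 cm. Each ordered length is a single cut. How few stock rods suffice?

6

Total = 180 + 170 + 150 + 120 + 110 + 100 + 30 = 860 cm.
Lower bound: ⌈860/200⌉ = 5 stock rods.
A packing using 6 stock rods:
  stock rod 1: 180 = 180
  stock rod 2: 170 + 30 = 200
  stock rod 3: 150 = 150
  stock rod 4: 120 = 120
  stock rod 5: 110 = 110
  stock rod 6: 100 = 100
No arrangement into 5 stock rods stays within capacity, so 6 is optimal.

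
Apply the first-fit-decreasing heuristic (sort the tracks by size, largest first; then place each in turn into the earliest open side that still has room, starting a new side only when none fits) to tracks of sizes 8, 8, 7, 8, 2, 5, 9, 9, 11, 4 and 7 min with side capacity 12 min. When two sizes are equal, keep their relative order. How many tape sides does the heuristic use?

8

Sorted descending: 11, 9, 9, 8, 8, 8, 7, 7, 5, 4, 2.
  11 → side 1 (new)  [load 11/12]
  9 → side 2 (new)  [load 9/12]
  9 → side 3 (new)  [load 9/12]
  8 → side 4 (new)  [load 8/12]
  8 → side 5 (new)  [load 8/12]
  8 → side 6 (new)  [load 8/12]
  7 → side 7 (new)  [load 7/12]
  7 → side 8 (new)  [load 7/12]
  5 → side 7  [load 12/12]
  4 → side 4  [load 12/12]
  2 → side 2  [load 11/12]
8 tape sides opened.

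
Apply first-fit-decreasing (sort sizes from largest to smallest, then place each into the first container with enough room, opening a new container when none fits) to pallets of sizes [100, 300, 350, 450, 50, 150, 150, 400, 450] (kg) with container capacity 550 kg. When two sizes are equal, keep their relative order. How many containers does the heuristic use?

Sorted descending: 450, 450, 400, 350, 300, 150, 150, 100, 50.
  450 → container 1 (new)  [load 450/550]
  450 → container 2 (new)  [load 450/550]
  400 → container 3 (new)  [load 400/550]
  350 → container 4 (new)  [load 350/550]
  300 → container 5 (new)  [load 300/550]
  150 → container 3  [load 550/550]
  150 → container 4  [load 500/550]
  100 → container 1  [load 550/550]
  50 → container 2  [load 500/550]
5 containers opened.

5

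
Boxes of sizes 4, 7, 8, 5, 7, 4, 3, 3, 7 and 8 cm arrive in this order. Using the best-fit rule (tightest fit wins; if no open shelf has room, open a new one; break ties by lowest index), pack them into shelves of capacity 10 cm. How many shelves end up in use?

  4 → shelf 1 (new)  [load 4/10]
  7 → shelf 2 (new)  [load 7/10]
  8 → shelf 3 (new)  [load 8/10]
  5 → shelf 1  [load 9/10]
  7 → shelf 4 (new)  [load 7/10]
  4 → shelf 5 (new)  [load 4/10]
  3 → shelf 2  [load 10/10]
  3 → shelf 4  [load 10/10]
  7 → shelf 6 (new)  [load 7/10]
  8 → shelf 7 (new)  [load 8/10]
7 shelves opened.

7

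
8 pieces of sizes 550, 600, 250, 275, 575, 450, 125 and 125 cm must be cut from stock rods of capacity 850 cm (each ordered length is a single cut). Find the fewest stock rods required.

Total = 600 + 575 + 550 + 450 + 275 + 250 + 125 + 125 = 2950 cm.
Lower bound: ⌈2950/850⌉ = 4 stock rods.
A packing using 4 stock rods:
  stock rod 1: 600 + 250 = 850
  stock rod 2: 575 + 275 = 850
  stock rod 3: 550 + 125 + 125 = 800
  stock rod 4: 450 = 450
This matches the lower bound, so 4 is optimal.

4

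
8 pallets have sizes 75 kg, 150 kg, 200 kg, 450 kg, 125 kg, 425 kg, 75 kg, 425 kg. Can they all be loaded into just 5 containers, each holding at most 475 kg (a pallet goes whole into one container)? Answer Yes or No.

Yes

A valid assignment using 5 containers:
  container 1: 450 = 450
  container 2: 425 = 425
  container 3: 425 = 425
  container 4: 200 + 150 + 125 = 475
  container 5: 75 + 75 = 150
Every load is within 475 kg, so 5 containers suffice.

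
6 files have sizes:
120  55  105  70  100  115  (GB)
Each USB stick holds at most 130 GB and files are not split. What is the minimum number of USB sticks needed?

5

Total = 120 + 115 + 105 + 100 + 70 + 55 = 565 GB.
Lower bound: ⌈565/130⌉ = 5 USB sticks.
A packing using 5 USB sticks:
  USB stick 1: 120 = 120
  USB stick 2: 115 = 115
  USB stick 3: 105 = 105
  USB stick 4: 100 = 100
  USB stick 5: 70 + 55 = 125
This matches the lower bound, so 5 is optimal.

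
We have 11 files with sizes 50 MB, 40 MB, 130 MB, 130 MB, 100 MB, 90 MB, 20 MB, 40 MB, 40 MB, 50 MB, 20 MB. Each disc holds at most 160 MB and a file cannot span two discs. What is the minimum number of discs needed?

5

Total = 130 + 130 + 100 + 90 + 50 + 50 + 40 + 40 + 40 + 20 + 20 = 710 MB.
Lower bound: ⌈710/160⌉ = 5 discs.
A packing using 5 discs:
  disc 1: 130 + 20 = 150
  disc 2: 130 + 20 = 150
  disc 3: 100 + 50 = 150
  disc 4: 90 + 50 = 140
  disc 5: 40 + 40 + 40 = 120
This matches the lower bound, so 5 is optimal.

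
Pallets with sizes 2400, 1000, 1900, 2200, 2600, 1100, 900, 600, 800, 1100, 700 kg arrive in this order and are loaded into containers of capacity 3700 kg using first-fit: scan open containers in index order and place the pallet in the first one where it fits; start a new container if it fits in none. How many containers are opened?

5

  2400 → container 1 (new)  [load 2400/3700]
  1000 → container 1  [load 3400/3700]
  1900 → container 2 (new)  [load 1900/3700]
  2200 → container 3 (new)  [load 2200/3700]
  2600 → container 4 (new)  [load 2600/3700]
  1100 → container 2  [load 3000/3700]
  900 → container 3  [load 3100/3700]
  600 → container 2  [load 3600/3700]
  800 → container 4  [load 3400/3700]
  1100 → container 5 (new)  [load 1100/3700]
  700 → container 5  [load 1800/3700]
5 containers opened.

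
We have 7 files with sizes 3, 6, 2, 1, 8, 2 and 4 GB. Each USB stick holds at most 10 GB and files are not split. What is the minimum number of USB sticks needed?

Total = 8 + 6 + 4 + 3 + 2 + 2 + 1 = 26 GB.
Lower bound: ⌈26/10⌉ = 3 USB sticks.
A packing using 3 USB sticks:
  USB stick 1: 8 + 2 = 10
  USB stick 2: 6 + 4 = 10
  USB stick 3: 3 + 2 + 1 = 6
This matches the lower bound, so 3 is optimal.

3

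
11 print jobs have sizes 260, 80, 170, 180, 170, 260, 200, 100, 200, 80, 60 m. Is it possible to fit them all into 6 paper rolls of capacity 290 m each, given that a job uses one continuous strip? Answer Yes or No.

Total = 1760 m; ⌈1760/290⌉ = 7.
At least 7 paper rolls are required, but only 6 are allowed.

No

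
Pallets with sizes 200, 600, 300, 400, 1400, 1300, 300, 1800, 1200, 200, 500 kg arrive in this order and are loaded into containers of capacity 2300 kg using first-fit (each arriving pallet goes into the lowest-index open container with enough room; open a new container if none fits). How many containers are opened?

5

  200 → container 1 (new)  [load 200/2300]
  600 → container 1  [load 800/2300]
  300 → container 1  [load 1100/2300]
  400 → container 1  [load 1500/2300]
  1400 → container 2 (new)  [load 1400/2300]
  1300 → container 3 (new)  [load 1300/2300]
  300 → container 1  [load 1800/2300]
  1800 → container 4 (new)  [load 1800/2300]
  1200 → container 5 (new)  [load 1200/2300]
  200 → container 1  [load 2000/2300]
  500 → container 2  [load 1900/2300]
5 containers opened.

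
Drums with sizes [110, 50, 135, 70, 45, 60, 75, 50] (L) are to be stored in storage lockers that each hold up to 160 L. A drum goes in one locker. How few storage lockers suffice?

Total = 135 + 110 + 75 + 70 + 60 + 50 + 50 + 45 = 595 L.
Lower bound: ⌈595/160⌉ = 4 storage lockers.
A packing using 4 storage lockers:
  locker 1: 135 = 135
  locker 2: 110 + 50 = 160
  locker 3: 75 + 70 = 145
  locker 4: 60 + 50 + 45 = 155
This matches the lower bound, so 4 is optimal.

4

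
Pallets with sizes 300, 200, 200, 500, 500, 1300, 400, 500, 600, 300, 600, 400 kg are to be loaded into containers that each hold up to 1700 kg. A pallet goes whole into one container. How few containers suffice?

Total = 1300 + 600 + 600 + 500 + 500 + 500 + 400 + 400 + 300 + 300 + 200 + 200 = 5800 kg.
Lower bound: ⌈5800/1700⌉ = 4 containers.
A packing using 4 containers:
  container 1: 1300 + 400 = 1700
  container 2: 600 + 600 + 500 = 1700
  container 3: 500 + 500 + 400 + 300 = 1700
  container 4: 300 + 200 + 200 = 700
This matches the lower bound, so 4 is optimal.

4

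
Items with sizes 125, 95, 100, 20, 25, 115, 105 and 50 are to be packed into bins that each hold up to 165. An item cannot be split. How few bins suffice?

Total = 125 + 115 + 105 + 100 + 95 + 50 + 25 + 20 = 635.
Lower bound: ⌈635/165⌉ = 4 bins.
Also, 5 items each exceed 165/2, and no two of those can share a bin, so at least 5 bins are needed.
A packing using 5 bins:
  bin 1: 125 + 25 = 150
  bin 2: 115 + 50 = 165
  bin 3: 105 + 20 = 125
  bin 4: 100 = 100
  bin 5: 95 = 95
This matches the lower bound, so 5 is optimal.

5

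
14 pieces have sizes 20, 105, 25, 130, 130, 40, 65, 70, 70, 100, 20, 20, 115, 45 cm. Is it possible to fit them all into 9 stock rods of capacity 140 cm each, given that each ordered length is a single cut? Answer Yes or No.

Yes

A valid assignment using 8 stock rods:
  stock rod 1: 130 = 130
  stock rod 2: 130 = 130
  stock rod 3: 115 + 25 = 140
  stock rod 4: 105 + 20 = 125
  stock rod 5: 100 + 40 = 140
  stock rod 6: 70 + 70 = 140
  stock rod 7: 65 + 45 + 20 = 130
  stock rod 8: 20 = 20
That uses only 8 ≤ 9, so 9 stock rods are enough.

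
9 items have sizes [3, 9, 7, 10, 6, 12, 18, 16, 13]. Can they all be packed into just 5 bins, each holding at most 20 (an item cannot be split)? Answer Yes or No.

A valid assignment using 5 bins:
  bin 1: 18 = 18
  bin 2: 16 + 3 = 19
  bin 3: 13 + 7 = 20
  bin 4: 12 + 6 = 18
  bin 5: 10 + 9 = 19
Every load is within 20, so 5 bins suffice.

Yes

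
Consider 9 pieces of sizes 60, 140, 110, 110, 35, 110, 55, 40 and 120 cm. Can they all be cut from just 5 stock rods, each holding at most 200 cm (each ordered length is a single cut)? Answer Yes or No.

Yes

A valid assignment using 5 stock rods:
  stock rod 1: 140 + 60 = 200
  stock rod 2: 120 + 55 = 175
  stock rod 3: 110 + 40 + 35 = 185
  stock rod 4: 110 = 110
  stock rod 5: 110 = 110
Every load is within 200 cm, so 5 stock rods suffice.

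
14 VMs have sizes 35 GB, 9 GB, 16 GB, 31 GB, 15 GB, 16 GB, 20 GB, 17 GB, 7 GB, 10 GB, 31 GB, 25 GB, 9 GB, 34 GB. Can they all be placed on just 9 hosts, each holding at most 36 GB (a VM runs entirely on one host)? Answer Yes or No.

Yes

A valid assignment using 9 hosts:
  host 1: 35 = 35
  host 2: 34 = 34
  host 3: 31 = 31
  host 4: 31 = 31
  host 5: 25 + 10 = 35
  host 6: 20 + 16 = 36
  host 7: 17 + 16 = 33
  host 8: 15 + 9 + 9 = 33
  host 9: 7 = 7
Every load is within 36 GB, so 9 hosts suffice.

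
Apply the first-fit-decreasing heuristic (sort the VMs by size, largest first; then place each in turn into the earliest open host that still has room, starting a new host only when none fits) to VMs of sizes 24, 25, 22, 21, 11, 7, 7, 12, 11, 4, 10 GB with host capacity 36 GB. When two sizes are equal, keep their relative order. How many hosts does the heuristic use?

Sorted descending: 25, 24, 22, 21, 12, 11, 11, 10, 7, 7, 4.
  25 → host 1 (new)  [load 25/36]
  24 → host 2 (new)  [load 24/36]
  22 → host 3 (new)  [load 22/36]
  21 → host 4 (new)  [load 21/36]
  12 → host 2  [load 36/36]
  11 → host 1  [load 36/36]
  11 → host 3  [load 33/36]
  10 → host 4  [load 31/36]
  7 → host 5 (new)  [load 7/36]
  7 → host 5  [load 14/36]
  4 → host 4  [load 35/36]
5 hosts opened.

5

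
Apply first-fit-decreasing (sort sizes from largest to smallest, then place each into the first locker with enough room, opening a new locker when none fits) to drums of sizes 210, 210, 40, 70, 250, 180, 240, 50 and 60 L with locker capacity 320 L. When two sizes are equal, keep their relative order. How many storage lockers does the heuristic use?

Sorted descending: 250, 240, 210, 210, 180, 70, 60, 50, 40.
  250 → locker 1 (new)  [load 250/320]
  240 → locker 2 (new)  [load 240/320]
  210 → locker 3 (new)  [load 210/320]
  210 → locker 4 (new)  [load 210/320]
  180 → locker 5 (new)  [load 180/320]
  70 → locker 1  [load 320/320]
  60 → locker 2  [load 300/320]
  50 → locker 3  [load 260/320]
  40 → locker 3  [load 300/320]
5 storage lockers opened.

5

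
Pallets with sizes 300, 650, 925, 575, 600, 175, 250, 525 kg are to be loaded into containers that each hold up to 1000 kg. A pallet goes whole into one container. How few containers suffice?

5

Total = 925 + 650 + 600 + 575 + 525 + 300 + 250 + 175 = 4000 kg.
Lower bound: ⌈4000/1000⌉ = 4 containers.
Also, 5 pallets each exceed 500 kg, and no two of those can share a container, so at least 5 containers are needed.
A packing using 5 containers:
  container 1: 925 = 925
  container 2: 650 + 300 = 950
  container 3: 600 + 250 = 850
  container 4: 575 + 175 = 750
  container 5: 525 = 525
This matches the lower bound, so 5 is optimal.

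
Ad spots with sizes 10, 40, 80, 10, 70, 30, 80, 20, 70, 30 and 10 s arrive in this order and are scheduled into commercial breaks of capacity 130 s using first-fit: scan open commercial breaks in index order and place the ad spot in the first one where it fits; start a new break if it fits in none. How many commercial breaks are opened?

  10 → break 1 (new)  [load 10/130]
  40 → break 1  [load 50/130]
  80 → break 1  [load 130/130]
  10 → break 2 (new)  [load 10/130]
  70 → break 2  [load 80/130]
  30 → break 2  [load 110/130]
  80 → break 3 (new)  [load 80/130]
  20 → break 2  [load 130/130]
  70 → break 4 (new)  [load 70/130]
  30 → break 3  [load 110/130]
  10 → break 3  [load 120/130]
4 commercial breaks opened.

4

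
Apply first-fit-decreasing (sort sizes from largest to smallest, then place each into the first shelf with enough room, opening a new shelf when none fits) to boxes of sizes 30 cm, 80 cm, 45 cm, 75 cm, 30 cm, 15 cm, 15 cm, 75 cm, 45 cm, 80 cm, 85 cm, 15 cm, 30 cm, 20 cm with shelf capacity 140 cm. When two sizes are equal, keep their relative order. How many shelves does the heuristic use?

Sorted descending: 85, 80, 80, 75, 75, 45, 45, 30, 30, 30, 20, 15, 15, 15.
  85 → shelf 1 (new)  [load 85/140]
  80 → shelf 2 (new)  [load 80/140]
  80 → shelf 3 (new)  [load 80/140]
  75 → shelf 4 (new)  [load 75/140]
  75 → shelf 5 (new)  [load 75/140]
  45 → shelf 1  [load 130/140]
  45 → shelf 2  [load 125/140]
  30 → shelf 3  [load 110/140]
  30 → shelf 3  [load 140/140]
  30 → shelf 4  [load 105/140]
  20 → shelf 4  [load 125/140]
  15 → shelf 2  [load 140/140]
  15 → shelf 4  [load 140/140]
  15 → shelf 5  [load 90/140]
5 shelves opened.

5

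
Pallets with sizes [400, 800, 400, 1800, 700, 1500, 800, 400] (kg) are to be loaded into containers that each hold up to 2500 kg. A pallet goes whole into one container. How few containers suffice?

3

Total = 1800 + 1500 + 800 + 800 + 700 + 400 + 400 + 400 = 6800 kg.
Lower bound: ⌈6800/2500⌉ = 3 containers.
A packing using 3 containers:
  container 1: 1800 + 700 = 2500
  container 2: 1500 + 800 = 2300
  container 3: 800 + 400 + 400 + 400 = 2000
This matches the lower bound, so 3 is optimal.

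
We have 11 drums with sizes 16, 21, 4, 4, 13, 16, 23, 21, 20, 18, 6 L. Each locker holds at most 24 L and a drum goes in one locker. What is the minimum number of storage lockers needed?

Total = 23 + 21 + 21 + 20 + 18 + 16 + 16 + 13 + 6 + 4 + 4 = 162 L.
Lower bound: ⌈162/24⌉ = 7 storage lockers.
Also, 8 drums each exceed 12 L, and no two of those can share a locker, so at least 8 storage lockers are needed.
A packing using 8 storage lockers:
  locker 1: 23 = 23
  locker 2: 21 = 21
  locker 3: 21 = 21
  locker 4: 20 + 4 = 24
  locker 5: 18 + 6 = 24
  locker 6: 16 + 4 = 20
  locker 7: 16 = 16
  locker 8: 13 = 13
This matches the lower bound, so 8 is optimal.

8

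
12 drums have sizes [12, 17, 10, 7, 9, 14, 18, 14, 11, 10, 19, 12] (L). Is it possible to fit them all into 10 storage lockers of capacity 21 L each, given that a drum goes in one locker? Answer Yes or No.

A valid assignment using 9 storage lockers:
  locker 1: 19 = 19
  locker 2: 18 = 18
  locker 3: 17 = 17
  locker 4: 14 + 7 = 21
  locker 5: 14 = 14
  locker 6: 12 + 9 = 21
  locker 7: 12 = 12
  locker 8: 11 + 10 = 21
  locker 9: 10 = 10
That uses only 9 ≤ 10, so 10 storage lockers are enough.

Yes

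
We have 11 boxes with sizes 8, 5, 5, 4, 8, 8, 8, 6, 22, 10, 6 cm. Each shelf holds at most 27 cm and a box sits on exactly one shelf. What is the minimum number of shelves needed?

4

Total = 22 + 10 + 8 + 8 + 8 + 8 + 6 + 6 + 5 + 5 + 4 = 90 cm.
Lower bound: ⌈90/27⌉ = 4 shelves.
A packing using 4 shelves:
  shelf 1: 22 + 5 = 27
  shelf 2: 10 + 8 + 8 = 26
  shelf 3: 8 + 8 + 6 + 5 = 27
  shelf 4: 6 + 4 = 10
This matches the lower bound, so 4 is optimal.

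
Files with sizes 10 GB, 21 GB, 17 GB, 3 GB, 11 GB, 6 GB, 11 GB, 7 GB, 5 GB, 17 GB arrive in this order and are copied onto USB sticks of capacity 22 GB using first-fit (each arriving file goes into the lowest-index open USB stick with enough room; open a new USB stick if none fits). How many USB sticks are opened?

  10 → USB stick 1 (new)  [load 10/22]
  21 → USB stick 2 (new)  [load 21/22]
  17 → USB stick 3 (new)  [load 17/22]
  3 → USB stick 1  [load 13/22]
  11 → USB stick 4 (new)  [load 11/22]
  6 → USB stick 1  [load 19/22]
  11 → USB stick 4  [load 22/22]
  7 → USB stick 5 (new)  [load 7/22]
  5 → USB stick 3  [load 22/22]
  17 → USB stick 6 (new)  [load 17/22]
6 USB sticks opened.

6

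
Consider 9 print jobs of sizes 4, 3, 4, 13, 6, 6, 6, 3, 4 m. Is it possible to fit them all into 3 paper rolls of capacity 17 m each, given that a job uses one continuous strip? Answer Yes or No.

Yes

A valid assignment using 3 paper rolls:
  roll 1: 13 + 4 = 17
  roll 2: 6 + 6 + 4 = 16
  roll 3: 6 + 4 + 3 + 3 = 16
Every load is within 17 m, so 3 paper rolls suffice.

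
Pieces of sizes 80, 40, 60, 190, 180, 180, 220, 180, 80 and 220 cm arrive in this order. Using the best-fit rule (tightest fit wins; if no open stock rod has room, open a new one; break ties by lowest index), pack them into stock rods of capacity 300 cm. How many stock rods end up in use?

  80 → stock rod 1 (new)  [load 80/300]
  40 → stock rod 1  [load 120/300]
  60 → stock rod 1  [load 180/300]
  190 → stock rod 2 (new)  [load 190/300]
  180 → stock rod 3 (new)  [load 180/300]
  180 → stock rod 4 (new)  [load 180/300]
  220 → stock rod 5 (new)  [load 220/300]
  180 → stock rod 6 (new)  [load 180/300]
  80 → stock rod 5  [load 300/300]
  220 → stock rod 7 (new)  [load 220/300]
7 stock rods opened.

7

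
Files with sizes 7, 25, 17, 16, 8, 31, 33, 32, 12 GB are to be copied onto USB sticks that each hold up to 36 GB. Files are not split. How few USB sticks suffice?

6

Total = 33 + 32 + 31 + 25 + 17 + 16 + 12 + 8 + 7 = 181 GB.
Lower bound: ⌈181/36⌉ = 6 USB sticks.
A packing using 6 USB sticks:
  USB stick 1: 33 = 33
  USB stick 2: 32 = 32
  USB stick 3: 31 = 31
  USB stick 4: 25 + 8 = 33
  USB stick 5: 17 + 16 = 33
  USB stick 6: 12 + 7 = 19
This matches the lower bound, so 6 is optimal.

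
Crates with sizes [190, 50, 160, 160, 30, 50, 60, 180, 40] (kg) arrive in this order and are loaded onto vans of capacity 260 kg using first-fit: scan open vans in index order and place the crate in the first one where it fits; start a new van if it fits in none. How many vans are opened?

4

  190 → van 1 (new)  [load 190/260]
  50 → van 1  [load 240/260]
  160 → van 2 (new)  [load 160/260]
  160 → van 3 (new)  [load 160/260]
  30 → van 2  [load 190/260]
  50 → van 2  [load 240/260]
  60 → van 3  [load 220/260]
  180 → van 4 (new)  [load 180/260]
  40 → van 3  [load 260/260]
4 vans opened.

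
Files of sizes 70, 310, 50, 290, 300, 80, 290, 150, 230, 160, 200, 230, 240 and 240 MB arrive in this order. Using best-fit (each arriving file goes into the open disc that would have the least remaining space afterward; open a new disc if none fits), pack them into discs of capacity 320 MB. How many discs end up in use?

11

  70 → disc 1 (new)  [load 70/320]
  310 → disc 2 (new)  [load 310/320]
  50 → disc 1  [load 120/320]
  290 → disc 3 (new)  [load 290/320]
  300 → disc 4 (new)  [load 300/320]
  80 → disc 1  [load 200/320]
  290 → disc 5 (new)  [load 290/320]
  150 → disc 6 (new)  [load 150/320]
  230 → disc 7 (new)  [load 230/320]
  160 → disc 6  [load 310/320]
  200 → disc 8 (new)  [load 200/320]
  230 → disc 9 (new)  [load 230/320]
  240 → disc 10 (new)  [load 240/320]
  240 → disc 11 (new)  [load 240/320]
11 discs opened.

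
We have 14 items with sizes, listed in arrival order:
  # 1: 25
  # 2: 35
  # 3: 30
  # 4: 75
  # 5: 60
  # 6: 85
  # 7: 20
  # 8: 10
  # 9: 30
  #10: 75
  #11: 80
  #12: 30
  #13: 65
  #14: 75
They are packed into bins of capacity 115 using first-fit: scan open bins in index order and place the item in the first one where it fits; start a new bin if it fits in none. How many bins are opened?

8

  25 → bin 1 (new)  [load 25/115]
  35 → bin 1  [load 60/115]
  30 → bin 1  [load 90/115]
  75 → bin 2 (new)  [load 75/115]
  60 → bin 3 (new)  [load 60/115]
  85 → bin 4 (new)  [load 85/115]
  20 → bin 1  [load 110/115]
  10 → bin 2  [load 85/115]
  30 → bin 2  [load 115/115]
  75 → bin 5 (new)  [load 75/115]
  80 → bin 6 (new)  [load 80/115]
  30 → bin 3  [load 90/115]
  65 → bin 7 (new)  [load 65/115]
  75 → bin 8 (new)  [load 75/115]
8 bins opened.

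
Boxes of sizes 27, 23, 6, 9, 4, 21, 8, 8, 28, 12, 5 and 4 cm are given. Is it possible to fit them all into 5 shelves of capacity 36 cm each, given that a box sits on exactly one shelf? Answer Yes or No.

A valid assignment using 5 shelves:
  shelf 1: 28 + 8 = 36
  shelf 2: 27 + 9 = 36
  shelf 3: 23 + 12 = 35
  shelf 4: 21 + 8 + 6 = 35
  shelf 5: 5 + 4 + 4 = 13
Every load is within 36 cm, so 5 shelves suffice.

Yes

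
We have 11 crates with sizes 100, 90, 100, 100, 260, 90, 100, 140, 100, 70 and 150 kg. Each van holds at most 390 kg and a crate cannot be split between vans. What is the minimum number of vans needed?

4

Total = 260 + 150 + 140 + 100 + 100 + 100 + 100 + 100 + 90 + 90 + 70 = 1300 kg.
Lower bound: ⌈1300/390⌉ = 4 vans.
A packing using 4 vans:
  van 1: 260 + 100 = 360
  van 2: 150 + 140 + 100 = 390
  van 3: 100 + 100 + 100 + 90 = 390
  van 4: 90 + 70 = 160
This matches the lower bound, so 4 is optimal.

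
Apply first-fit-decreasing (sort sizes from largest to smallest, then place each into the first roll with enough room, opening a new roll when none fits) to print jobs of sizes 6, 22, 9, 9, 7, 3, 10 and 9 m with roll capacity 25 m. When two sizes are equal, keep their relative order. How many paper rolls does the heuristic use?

3

Sorted descending: 22, 10, 9, 9, 9, 7, 6, 3.
  22 → roll 1 (new)  [load 22/25]
  10 → roll 2 (new)  [load 10/25]
  9 → roll 2  [load 19/25]
  9 → roll 3 (new)  [load 9/25]
  9 → roll 3  [load 18/25]
  7 → roll 3  [load 25/25]
  6 → roll 2  [load 25/25]
  3 → roll 1  [load 25/25]
3 paper rolls opened.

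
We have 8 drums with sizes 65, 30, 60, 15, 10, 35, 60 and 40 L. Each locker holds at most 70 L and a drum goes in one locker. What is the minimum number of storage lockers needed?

5

Total = 65 + 60 + 60 + 40 + 35 + 30 + 15 + 10 = 315 L.
Lower bound: ⌈315/70⌉ = 5 storage lockers.
A packing using 5 storage lockers:
  locker 1: 65 = 65
  locker 2: 60 + 10 = 70
  locker 3: 60 = 60
  locker 4: 40 + 30 = 70
  locker 5: 35 + 15 = 50
This matches the lower bound, so 5 is optimal.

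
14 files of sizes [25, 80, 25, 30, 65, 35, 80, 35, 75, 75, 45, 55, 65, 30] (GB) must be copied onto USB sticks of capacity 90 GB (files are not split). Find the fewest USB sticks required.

9

Total = 80 + 80 + 75 + 75 + 65 + 65 + 55 + 45 + 35 + 35 + 30 + 30 + 25 + 25 = 720 GB.
Lower bound: ⌈720/90⌉ = 8 USB sticks.
A packing using 9 USB sticks:
  USB stick 1: 80 = 80
  USB stick 2: 80 = 80
  USB stick 3: 75 = 75
  USB stick 4: 75 = 75
  USB stick 5: 65 + 25 = 90
  USB stick 6: 65 + 25 = 90
  USB stick 7: 55 + 35 = 90
  USB stick 8: 45 + 35 = 80
  USB stick 9: 30 + 30 = 60
No arrangement into 8 USB sticks stays within capacity, so 9 is optimal.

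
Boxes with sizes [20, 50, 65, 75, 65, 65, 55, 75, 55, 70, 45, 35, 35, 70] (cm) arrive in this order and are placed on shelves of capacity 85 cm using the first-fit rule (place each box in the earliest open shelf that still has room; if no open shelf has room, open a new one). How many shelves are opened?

12

  20 → shelf 1 (new)  [load 20/85]
  50 → shelf 1  [load 70/85]
  65 → shelf 2 (new)  [load 65/85]
  75 → shelf 3 (new)  [load 75/85]
  65 → shelf 4 (new)  [load 65/85]
  65 → shelf 5 (new)  [load 65/85]
  55 → shelf 6 (new)  [load 55/85]
  75 → shelf 7 (new)  [load 75/85]
  55 → shelf 8 (new)  [load 55/85]
  70 → shelf 9 (new)  [load 70/85]
  45 → shelf 10 (new)  [load 45/85]
  35 → shelf 10  [load 80/85]
  35 → shelf 11 (new)  [load 35/85]
  70 → shelf 12 (new)  [load 70/85]
12 shelves opened.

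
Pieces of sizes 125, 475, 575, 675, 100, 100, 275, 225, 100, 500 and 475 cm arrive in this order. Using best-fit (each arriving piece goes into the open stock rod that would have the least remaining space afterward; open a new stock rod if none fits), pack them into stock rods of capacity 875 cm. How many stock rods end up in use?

5

  125 → stock rod 1 (new)  [load 125/875]
  475 → stock rod 1  [load 600/875]
  575 → stock rod 2 (new)  [load 575/875]
  675 → stock rod 3 (new)  [load 675/875]
  100 → stock rod 3  [load 775/875]
  100 → stock rod 3  [load 875/875]
  275 → stock rod 1  [load 875/875]
  225 → stock rod 2  [load 800/875]
  100 → stock rod 4 (new)  [load 100/875]
  500 → stock rod 4  [load 600/875]
  475 → stock rod 5 (new)  [load 475/875]
5 stock rods opened.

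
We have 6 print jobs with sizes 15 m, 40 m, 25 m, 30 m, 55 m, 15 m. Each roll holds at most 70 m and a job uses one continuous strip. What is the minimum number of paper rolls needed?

Total = 55 + 40 + 30 + 25 + 15 + 15 = 180 m.
Lower bound: ⌈180/70⌉ = 3 paper rolls.
A packing using 3 paper rolls:
  roll 1: 55 + 15 = 70
  roll 2: 40 + 30 = 70
  roll 3: 25 + 15 = 40
This matches the lower bound, so 3 is optimal.

3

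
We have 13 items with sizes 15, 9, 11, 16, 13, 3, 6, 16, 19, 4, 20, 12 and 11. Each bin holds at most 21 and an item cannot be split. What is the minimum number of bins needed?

Total = 20 + 19 + 16 + 16 + 15 + 13 + 12 + 11 + 11 + 9 + 6 + 4 + 3 = 155.
Lower bound: ⌈155/21⌉ = 8 bins.
Also, 9 items each exceed 21/2, and no two of those can share a bin, so at least 9 bins are needed.
A packing using 9 bins:
  bin 1: 20 = 20
  bin 2: 19 = 19
  bin 3: 16 + 4 = 20
  bin 4: 16 + 3 = 19
  bin 5: 15 + 6 = 21
  bin 6: 13 = 13
  bin 7: 12 + 9 = 21
  bin 8: 11 = 11
  bin 9: 11 = 11
This matches the lower bound, so 9 is optimal.

9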